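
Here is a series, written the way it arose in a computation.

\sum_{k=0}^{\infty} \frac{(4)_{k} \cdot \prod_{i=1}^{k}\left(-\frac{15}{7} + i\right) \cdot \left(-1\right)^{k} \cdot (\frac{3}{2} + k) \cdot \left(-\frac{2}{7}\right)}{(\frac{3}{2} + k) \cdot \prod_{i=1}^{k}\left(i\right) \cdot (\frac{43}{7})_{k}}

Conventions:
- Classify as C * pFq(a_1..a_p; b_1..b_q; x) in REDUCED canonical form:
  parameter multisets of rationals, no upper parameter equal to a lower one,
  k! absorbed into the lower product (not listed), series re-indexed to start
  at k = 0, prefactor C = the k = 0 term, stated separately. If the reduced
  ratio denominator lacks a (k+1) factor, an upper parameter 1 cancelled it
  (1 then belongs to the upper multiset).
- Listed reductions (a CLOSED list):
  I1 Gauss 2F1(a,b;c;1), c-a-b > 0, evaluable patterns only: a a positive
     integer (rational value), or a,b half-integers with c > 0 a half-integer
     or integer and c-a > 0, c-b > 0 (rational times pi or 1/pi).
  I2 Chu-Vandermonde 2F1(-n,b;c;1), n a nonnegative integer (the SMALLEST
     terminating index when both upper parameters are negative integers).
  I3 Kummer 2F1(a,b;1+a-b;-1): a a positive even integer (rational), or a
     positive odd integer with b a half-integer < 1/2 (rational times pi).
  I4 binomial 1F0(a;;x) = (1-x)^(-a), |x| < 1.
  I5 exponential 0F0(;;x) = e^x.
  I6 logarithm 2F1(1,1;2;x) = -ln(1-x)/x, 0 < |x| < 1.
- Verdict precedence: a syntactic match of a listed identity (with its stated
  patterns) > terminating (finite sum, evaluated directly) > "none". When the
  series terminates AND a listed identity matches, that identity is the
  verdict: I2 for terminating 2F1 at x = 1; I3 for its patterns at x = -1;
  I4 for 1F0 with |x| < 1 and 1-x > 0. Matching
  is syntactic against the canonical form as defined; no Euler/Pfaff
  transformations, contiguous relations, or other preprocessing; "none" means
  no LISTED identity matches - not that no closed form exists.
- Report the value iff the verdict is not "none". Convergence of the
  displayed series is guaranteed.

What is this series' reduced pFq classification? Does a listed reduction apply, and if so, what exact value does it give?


This is -\frac{2}{7} * 2F1(-\frac{8}{7}, 4; \frac{43}{7}; -1) in reduced canonical form. Verdict: Kummer (I3) applies (x = -1; c = \frac{43}{7} equals 1+a-b for upper {-\frac{8}{7}, 4}: listed pattern). Exact value: -\frac{174}{343}.

Structural cue: x = -1 and the running product (prefactor -2/7) telescopes to a rising factorial.
Ratio: r(k) = -1 * (k-\frac{8}{7}) (k+4) / [(k+\frac{43}{7}) (k+1)] - rational in k, leading ratio -1; with t_0 = -\frac{2}{7}, classification follows.


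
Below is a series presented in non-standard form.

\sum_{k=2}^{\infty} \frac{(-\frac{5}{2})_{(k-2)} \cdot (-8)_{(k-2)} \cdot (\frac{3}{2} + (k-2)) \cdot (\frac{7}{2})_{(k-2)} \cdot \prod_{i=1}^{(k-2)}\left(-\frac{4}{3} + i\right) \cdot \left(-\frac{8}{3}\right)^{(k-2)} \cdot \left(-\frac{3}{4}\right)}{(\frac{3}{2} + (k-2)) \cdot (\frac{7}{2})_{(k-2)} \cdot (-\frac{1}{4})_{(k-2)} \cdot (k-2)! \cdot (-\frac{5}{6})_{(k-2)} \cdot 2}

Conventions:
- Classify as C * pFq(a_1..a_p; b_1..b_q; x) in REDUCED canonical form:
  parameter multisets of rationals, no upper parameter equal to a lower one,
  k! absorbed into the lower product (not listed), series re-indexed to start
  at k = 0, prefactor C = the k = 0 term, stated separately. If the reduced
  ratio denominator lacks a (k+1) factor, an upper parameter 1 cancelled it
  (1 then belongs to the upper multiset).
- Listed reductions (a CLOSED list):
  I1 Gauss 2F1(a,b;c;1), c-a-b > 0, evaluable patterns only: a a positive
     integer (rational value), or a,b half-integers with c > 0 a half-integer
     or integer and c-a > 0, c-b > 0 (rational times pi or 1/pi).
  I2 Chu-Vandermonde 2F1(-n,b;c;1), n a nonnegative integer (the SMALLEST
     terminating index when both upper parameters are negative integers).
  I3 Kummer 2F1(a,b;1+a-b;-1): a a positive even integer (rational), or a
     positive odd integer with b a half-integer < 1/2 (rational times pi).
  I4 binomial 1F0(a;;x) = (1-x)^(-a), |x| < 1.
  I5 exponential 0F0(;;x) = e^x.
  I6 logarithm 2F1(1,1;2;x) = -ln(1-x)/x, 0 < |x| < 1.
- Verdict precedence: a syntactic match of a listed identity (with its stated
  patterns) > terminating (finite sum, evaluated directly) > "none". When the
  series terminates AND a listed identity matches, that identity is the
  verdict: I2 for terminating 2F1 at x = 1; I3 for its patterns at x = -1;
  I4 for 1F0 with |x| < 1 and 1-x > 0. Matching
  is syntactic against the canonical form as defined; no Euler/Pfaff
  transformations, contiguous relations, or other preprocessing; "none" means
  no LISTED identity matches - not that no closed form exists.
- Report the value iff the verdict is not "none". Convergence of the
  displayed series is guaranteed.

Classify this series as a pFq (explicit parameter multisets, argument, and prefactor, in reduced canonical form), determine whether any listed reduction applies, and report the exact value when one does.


Reduced: x = -\frac{8}{3}, 3F2, upper = {-8, -\frac{5}{2}, -\frac{1}{3}}, lower = {-\frac{5}{6}, -\frac{1}{4}}, C = -\frac{3}{8}. Verdict: terminating. With -8 upstairs the series is a 9-term polynomial sum; evaluated term by term. Sum: -\frac{38706660750313235539}{2501857458140040}.

Structural cue: with t_0 = -\frac{3}{8}, the running product (prefactor -3/8) telescopes to a rising factorial.
Ratio: r(k) = -\frac{8}{3} * (k-8) (k-\frac{5}{2}) (k-\frac{1}{3}) / [(k-\frac{5}{6}) (k-\frac{1}{4}) (k+1)] ; factor over Q: parameters, x = -\frac{8}{3}, and C = -\frac{3}{8}.


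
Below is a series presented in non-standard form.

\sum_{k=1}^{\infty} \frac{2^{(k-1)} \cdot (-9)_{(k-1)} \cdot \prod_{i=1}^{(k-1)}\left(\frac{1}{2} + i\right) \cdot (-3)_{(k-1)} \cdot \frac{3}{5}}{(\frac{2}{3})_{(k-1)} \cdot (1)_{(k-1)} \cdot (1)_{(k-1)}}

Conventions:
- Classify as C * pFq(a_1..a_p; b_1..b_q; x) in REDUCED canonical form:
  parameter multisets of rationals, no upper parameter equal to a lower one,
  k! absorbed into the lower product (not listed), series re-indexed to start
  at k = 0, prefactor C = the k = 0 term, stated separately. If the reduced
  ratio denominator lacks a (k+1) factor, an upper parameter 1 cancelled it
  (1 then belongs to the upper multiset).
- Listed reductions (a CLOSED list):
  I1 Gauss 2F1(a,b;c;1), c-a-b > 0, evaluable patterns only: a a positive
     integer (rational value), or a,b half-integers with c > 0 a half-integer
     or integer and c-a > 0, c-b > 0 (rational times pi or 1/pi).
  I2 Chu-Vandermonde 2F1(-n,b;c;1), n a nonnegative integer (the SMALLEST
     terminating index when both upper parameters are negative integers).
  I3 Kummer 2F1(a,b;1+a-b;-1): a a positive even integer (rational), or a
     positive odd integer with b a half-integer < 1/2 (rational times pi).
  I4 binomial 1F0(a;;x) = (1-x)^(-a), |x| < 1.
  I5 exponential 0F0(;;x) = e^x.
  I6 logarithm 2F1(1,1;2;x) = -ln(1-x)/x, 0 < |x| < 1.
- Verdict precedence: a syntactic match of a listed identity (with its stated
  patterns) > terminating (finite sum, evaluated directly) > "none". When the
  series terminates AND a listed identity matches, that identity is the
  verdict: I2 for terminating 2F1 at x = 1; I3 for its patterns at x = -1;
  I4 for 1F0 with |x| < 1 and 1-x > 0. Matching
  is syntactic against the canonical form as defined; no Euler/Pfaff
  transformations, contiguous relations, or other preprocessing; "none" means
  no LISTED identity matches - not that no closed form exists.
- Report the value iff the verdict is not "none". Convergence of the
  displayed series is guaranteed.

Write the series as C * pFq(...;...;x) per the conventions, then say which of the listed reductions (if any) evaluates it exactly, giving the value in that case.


At argument 2: a 3F2 with upper {-9, -3, \frac{3}{2}}, lower {\frac{2}{3}, 1}, scaled by C = \frac{3}{5}. Verdict: terminating - upper parameter -3 makes this a finite sum (last index 3), evaluated exactly. Its exact value is \frac{54687}{20}.

Key step: x = 2 and (1)_k (prefactor 3/5) is k! itself.
Ratio: r(k) = 2 * (k-9) (k-3) (k+\frac{3}{2}) / [(k+\frac{2}{3}) (k+1) (k+1)] ; factor over Q: parameters, x = 2, and C = \frac{3}{5}.


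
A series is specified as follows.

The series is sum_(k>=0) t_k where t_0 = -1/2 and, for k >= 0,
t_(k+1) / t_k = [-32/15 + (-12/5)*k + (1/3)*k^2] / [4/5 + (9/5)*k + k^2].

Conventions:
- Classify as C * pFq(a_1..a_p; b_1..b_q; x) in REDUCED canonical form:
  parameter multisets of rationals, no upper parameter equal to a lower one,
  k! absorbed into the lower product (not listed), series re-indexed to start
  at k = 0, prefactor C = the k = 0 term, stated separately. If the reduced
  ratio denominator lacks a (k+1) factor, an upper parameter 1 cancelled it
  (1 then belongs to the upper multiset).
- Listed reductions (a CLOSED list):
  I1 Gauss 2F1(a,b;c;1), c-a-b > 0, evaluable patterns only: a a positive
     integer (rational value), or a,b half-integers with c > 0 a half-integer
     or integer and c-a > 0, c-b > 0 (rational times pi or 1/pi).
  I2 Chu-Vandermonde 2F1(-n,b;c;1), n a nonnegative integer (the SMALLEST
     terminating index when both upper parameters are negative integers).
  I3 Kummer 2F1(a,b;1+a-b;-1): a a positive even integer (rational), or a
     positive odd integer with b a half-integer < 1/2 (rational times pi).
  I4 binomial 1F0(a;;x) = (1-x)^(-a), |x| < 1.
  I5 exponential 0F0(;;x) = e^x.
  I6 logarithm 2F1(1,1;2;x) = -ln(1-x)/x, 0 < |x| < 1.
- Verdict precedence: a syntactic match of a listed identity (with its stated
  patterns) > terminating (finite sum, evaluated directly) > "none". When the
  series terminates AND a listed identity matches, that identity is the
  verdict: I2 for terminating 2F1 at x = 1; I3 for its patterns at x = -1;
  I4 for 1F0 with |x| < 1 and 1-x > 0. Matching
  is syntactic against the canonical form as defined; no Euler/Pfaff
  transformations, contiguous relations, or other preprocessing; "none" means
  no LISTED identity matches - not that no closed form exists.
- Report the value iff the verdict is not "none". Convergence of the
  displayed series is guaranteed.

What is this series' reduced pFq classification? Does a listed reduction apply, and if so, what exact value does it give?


Classification (C = -1/2): 1F0 with upper {-8}, lower {-}, argument x = 1/3. Verdict (x = 1/3): the binomial series (I4) applies (the 1F0 binomial series: exponent 8, x = 1/3). Value: -128/6561.

Key observation: t_0 = -1/2 here, and factor the ratio over Q (prefactor -1/2): negated roots = parameters.
Consecutive-term ratio: r(k) = (1/3) * (k-8) / [(k+1)] - poly over poly, x = (1/3) from leading terms; C = -1/2 at k = 0.


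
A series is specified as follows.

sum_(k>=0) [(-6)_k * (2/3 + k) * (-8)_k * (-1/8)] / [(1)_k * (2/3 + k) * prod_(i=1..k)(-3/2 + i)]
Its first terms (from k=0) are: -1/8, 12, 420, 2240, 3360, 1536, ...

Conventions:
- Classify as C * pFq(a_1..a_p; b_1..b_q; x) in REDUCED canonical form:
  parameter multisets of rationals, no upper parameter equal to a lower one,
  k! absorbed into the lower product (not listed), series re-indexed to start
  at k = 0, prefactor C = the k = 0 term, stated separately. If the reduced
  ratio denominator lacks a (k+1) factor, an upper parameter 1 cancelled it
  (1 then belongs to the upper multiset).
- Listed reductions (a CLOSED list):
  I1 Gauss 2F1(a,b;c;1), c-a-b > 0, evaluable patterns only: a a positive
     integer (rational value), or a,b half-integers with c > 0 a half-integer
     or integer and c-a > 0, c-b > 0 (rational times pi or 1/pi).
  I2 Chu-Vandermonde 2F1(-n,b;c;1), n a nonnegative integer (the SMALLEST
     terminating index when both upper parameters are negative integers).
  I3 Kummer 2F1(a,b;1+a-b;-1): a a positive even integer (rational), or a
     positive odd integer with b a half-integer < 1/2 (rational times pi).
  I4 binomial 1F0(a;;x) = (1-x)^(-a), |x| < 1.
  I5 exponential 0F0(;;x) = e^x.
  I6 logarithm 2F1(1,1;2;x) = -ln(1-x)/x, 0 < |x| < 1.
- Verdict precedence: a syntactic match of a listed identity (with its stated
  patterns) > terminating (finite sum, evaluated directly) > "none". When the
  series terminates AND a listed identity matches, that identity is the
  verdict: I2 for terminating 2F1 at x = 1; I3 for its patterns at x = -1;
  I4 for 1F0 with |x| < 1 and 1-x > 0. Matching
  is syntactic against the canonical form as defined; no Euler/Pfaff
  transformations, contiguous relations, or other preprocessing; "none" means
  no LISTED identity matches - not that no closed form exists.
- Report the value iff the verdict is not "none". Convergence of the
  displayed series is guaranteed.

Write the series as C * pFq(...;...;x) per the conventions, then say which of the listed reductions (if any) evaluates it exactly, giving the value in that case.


With C = -1/8: the canonical form is 2F1(-8, -6; -1/2; 1). Verdict: Vandermonde's identity (I2) applies (terminating 2F1 at x = 1 with n = 6, b = -8, c = -1/2). Its exact value is 185725/24.

First insight: t_0 = -1/8 here, and (1)_k (C = -1/8) is k! itself.
Term ratio: r(k) = 1 * (k-8) (k-6) / [(k-1/2) (k+1)] - rational in k. x = 1; t_0 = -1/8; negate the roots.


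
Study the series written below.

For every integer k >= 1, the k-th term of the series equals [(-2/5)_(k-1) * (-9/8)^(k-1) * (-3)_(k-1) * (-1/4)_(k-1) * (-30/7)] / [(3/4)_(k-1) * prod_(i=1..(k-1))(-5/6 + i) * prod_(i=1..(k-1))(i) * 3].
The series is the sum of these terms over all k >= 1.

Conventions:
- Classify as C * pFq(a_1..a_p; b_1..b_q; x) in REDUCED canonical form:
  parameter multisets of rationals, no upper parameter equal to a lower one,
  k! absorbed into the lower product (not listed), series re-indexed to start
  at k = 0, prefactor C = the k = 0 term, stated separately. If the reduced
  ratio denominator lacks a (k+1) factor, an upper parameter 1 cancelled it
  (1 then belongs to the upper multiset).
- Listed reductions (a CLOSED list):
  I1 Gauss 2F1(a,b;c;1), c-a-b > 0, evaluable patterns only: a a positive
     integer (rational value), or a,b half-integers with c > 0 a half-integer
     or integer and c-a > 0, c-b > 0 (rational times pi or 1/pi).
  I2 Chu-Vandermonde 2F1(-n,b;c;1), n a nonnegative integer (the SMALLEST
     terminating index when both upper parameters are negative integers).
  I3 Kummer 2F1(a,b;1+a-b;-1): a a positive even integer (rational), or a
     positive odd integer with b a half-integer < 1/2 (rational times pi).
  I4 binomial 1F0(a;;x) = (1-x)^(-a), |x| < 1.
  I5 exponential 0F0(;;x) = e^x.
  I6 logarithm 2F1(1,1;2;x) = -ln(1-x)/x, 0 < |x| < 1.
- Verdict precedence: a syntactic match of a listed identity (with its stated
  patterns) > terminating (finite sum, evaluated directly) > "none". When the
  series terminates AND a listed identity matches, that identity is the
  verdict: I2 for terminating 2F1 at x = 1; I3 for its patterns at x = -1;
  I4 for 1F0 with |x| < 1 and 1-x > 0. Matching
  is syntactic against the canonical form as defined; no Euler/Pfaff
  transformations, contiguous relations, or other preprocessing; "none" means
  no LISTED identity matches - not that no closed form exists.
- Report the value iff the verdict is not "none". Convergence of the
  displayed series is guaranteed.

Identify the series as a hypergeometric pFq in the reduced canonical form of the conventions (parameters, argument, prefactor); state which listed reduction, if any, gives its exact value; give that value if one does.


Prefactor -10/7, argument -9/8: 3F2 with upper {-3, -2/5, -1/4} over lower {1/6, 3/4}. Verdict: terminating (-3 upstairs). 4 nonzero terms in all; added directly. Sum: -31443701/4904900.

Structural cue: t_0 being -10/7, the constant factors (prefactor -10/7) combine into one prefactor.
Adjacent-term ratio: r(k) = (-9/8) * (k-3) (k-2/5) (k-1/4) / [(k+1/6) (k+3/4) (k+1)] - rational in k. x = (-9/8); t_0 = -10/7; negate the roots.


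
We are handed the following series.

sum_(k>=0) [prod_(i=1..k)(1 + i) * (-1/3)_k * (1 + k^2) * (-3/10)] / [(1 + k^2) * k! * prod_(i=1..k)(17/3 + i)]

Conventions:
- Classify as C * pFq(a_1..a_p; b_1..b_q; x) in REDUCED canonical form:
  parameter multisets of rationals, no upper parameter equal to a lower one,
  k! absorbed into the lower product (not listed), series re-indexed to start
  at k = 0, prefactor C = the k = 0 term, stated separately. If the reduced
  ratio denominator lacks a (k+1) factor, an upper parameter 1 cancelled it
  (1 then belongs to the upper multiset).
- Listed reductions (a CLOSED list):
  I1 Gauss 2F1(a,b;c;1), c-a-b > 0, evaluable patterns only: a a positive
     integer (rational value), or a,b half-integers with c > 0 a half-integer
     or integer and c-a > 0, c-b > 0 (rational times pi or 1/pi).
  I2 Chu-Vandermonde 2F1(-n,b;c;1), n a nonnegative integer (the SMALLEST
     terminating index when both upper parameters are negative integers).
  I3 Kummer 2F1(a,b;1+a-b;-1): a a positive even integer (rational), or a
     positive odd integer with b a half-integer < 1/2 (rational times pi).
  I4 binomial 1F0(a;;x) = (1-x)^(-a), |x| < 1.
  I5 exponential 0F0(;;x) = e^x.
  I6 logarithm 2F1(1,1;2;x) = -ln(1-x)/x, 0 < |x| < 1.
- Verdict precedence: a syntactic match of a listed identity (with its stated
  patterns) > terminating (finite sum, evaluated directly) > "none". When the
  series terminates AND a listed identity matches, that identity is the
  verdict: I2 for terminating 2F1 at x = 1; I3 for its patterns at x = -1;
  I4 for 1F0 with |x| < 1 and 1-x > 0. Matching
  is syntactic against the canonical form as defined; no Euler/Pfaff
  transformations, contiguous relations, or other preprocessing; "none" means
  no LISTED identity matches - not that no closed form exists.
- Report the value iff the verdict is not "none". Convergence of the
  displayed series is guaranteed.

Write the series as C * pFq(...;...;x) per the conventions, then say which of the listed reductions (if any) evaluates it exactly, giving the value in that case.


At argument 1: a 2F1 with upper {-1/3, 2}, lower {20/3}, scaled by C = -3/10. Verdict (x = 1): Gauss's theorem (I1) applies (x = 1: the Gamma ratio telescopes since c-a-b = 5 > 0 and a = 2 in Z>0). Sum: -119/450.

Key step: t_0 = -3/10 here, and the lower running product (prefactor -3/10) is a rising factorial.
Term ratio: r(k) = 1 * (k-1/3) (k+2) / [(k+20/3) (k+1)] - rational; roots negated = parameters, x = 1, C = -3/10.


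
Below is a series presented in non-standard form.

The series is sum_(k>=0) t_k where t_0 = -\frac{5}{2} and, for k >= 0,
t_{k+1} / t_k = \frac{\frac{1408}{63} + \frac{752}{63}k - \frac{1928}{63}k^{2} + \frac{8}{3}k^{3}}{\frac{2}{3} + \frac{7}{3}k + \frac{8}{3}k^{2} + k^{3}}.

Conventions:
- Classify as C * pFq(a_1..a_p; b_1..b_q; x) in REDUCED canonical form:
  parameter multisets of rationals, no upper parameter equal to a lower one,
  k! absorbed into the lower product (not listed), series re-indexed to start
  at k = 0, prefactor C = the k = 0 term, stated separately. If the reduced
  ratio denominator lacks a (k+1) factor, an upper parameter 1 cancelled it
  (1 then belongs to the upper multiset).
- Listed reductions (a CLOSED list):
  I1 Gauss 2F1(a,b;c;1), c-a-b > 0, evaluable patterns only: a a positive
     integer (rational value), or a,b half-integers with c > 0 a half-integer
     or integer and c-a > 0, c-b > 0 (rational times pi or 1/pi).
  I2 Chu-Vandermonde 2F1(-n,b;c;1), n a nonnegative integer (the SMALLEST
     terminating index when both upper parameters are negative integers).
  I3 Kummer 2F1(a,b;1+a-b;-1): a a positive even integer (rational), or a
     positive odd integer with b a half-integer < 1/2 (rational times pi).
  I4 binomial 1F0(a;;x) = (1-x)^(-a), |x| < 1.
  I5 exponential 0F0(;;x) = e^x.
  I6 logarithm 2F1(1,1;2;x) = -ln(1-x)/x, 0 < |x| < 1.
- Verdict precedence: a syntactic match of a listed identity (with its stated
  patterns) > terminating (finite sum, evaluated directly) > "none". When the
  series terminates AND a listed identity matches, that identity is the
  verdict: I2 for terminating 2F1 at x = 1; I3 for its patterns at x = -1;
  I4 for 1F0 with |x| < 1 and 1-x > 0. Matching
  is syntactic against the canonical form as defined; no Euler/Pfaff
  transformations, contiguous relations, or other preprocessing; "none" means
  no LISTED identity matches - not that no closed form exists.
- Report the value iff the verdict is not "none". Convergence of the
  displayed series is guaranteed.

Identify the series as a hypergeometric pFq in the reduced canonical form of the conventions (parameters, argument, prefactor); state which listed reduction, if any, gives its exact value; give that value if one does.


The series (x = \frac{8}{3}) is 2F1: upper {-11, -\frac{8}{7}}, lower {1}, prefactor -\frac{5}{2}. Verdict: terminating. With -11 upstairs the series is a 12-term polynomial sum; evaluated term by term. Its exact value is -\frac{188123083985982125}{1634628335863698}.

Structural cue: t_0 being -\frac{5}{2}, cancel k + 2/3 from the displayed ratio first; then C = -5/2, x = 8/3.
Adjacent-term ratio: r(k) = \frac{8}{3} * (k-11) (k-\frac{8}{7}) / [(k+1) (k+1)] ; factor over Q: parameters, x = \frac{8}{3}, and C = -\frac{5}{2}.


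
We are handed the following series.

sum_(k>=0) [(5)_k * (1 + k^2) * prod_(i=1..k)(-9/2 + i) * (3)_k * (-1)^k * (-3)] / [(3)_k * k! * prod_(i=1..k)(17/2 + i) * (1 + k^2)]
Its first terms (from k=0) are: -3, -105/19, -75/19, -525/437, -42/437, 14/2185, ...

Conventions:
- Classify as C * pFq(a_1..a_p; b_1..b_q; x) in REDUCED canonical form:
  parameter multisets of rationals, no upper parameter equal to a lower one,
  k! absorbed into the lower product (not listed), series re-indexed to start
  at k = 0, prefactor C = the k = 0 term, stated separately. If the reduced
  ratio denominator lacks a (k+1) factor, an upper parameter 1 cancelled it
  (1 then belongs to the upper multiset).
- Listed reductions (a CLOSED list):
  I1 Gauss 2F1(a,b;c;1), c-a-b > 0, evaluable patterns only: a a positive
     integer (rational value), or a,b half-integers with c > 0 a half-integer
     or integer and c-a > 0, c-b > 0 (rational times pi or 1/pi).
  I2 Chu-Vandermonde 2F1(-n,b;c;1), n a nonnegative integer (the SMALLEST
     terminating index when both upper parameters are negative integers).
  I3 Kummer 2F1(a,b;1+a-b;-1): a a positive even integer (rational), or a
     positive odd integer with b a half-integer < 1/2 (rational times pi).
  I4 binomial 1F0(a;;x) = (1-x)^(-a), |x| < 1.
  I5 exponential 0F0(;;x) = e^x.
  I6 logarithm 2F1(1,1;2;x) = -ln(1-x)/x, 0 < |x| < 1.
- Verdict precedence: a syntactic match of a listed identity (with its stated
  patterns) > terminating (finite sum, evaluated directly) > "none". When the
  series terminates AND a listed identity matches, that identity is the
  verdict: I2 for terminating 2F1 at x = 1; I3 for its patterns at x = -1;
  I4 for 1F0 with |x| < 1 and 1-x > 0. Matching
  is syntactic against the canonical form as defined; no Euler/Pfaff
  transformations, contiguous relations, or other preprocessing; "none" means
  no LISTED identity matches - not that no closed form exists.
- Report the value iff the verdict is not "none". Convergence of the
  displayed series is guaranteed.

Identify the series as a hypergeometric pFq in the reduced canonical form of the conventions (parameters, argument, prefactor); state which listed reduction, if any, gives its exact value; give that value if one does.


This is -3 * 2F1(-7/2, 5; 19/2; -1) in reduced canonical form. Verdict: the Kummer evaluation I3 applies (x = -1; c = 19/2 equals 1+a-b for upper {-7/2, 5}: listed pattern). Value: (-2297295/524288) * pi.

Key observation: with t_0 = -3, the parameter 3 appears in both the upper and lower lists and cancels (alongside the other common factor).
Consecutive-term ratio: r(k) = (-1) * (k-7/2) (k+5) / [(k+19/2) (k+1)] ; factor over Q: parameters, x = (-1), and C = -3.


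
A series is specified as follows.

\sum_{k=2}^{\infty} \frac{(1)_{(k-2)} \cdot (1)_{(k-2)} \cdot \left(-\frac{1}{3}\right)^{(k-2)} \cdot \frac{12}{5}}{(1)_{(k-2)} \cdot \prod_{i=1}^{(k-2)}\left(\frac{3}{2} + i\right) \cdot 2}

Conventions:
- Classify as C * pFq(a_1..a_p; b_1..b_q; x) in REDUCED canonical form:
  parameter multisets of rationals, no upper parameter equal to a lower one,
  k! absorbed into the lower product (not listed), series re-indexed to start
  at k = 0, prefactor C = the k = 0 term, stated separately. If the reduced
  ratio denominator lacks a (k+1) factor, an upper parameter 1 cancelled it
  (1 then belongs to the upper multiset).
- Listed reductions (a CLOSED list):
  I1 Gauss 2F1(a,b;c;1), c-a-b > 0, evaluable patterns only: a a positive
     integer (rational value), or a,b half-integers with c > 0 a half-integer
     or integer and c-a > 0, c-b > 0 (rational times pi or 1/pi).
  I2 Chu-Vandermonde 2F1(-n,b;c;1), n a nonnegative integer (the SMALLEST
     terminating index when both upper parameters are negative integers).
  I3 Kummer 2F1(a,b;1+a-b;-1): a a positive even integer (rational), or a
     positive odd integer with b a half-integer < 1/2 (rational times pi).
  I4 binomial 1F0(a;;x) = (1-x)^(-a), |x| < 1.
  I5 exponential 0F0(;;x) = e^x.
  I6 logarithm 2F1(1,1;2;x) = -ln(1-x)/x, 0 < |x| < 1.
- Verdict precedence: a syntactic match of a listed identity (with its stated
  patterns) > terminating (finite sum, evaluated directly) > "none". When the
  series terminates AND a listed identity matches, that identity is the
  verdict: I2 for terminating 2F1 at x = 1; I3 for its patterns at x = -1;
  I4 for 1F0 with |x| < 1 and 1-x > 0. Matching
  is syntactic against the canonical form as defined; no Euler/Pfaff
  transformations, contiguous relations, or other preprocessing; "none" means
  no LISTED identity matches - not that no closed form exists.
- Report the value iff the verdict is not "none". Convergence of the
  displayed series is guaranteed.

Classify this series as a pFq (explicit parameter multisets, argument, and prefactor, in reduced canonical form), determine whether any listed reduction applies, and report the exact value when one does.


At argument -\frac{1}{3}: a 2F1 with upper {1, 1}, lower {\frac{5}{2}}, scaled by C = \frac{6}{5}. Verdict: none - at argument -\frac{1}{3} the multisets {1, 1} ; {\frac{5}{2}} match no listed identity.

Structural cue: t_0 being \frac{6}{5}, the lower running product (C = 6/5) is a rising factorial.
Adjacent-term ratio: r(k) = -\frac{1}{3} * (k+1) (k+1) / [(k+\frac{5}{2}) (k+1)] - rational in k, leading ratio -\frac{1}{3}; with t_0 = \frac{6}{5}, classification follows.


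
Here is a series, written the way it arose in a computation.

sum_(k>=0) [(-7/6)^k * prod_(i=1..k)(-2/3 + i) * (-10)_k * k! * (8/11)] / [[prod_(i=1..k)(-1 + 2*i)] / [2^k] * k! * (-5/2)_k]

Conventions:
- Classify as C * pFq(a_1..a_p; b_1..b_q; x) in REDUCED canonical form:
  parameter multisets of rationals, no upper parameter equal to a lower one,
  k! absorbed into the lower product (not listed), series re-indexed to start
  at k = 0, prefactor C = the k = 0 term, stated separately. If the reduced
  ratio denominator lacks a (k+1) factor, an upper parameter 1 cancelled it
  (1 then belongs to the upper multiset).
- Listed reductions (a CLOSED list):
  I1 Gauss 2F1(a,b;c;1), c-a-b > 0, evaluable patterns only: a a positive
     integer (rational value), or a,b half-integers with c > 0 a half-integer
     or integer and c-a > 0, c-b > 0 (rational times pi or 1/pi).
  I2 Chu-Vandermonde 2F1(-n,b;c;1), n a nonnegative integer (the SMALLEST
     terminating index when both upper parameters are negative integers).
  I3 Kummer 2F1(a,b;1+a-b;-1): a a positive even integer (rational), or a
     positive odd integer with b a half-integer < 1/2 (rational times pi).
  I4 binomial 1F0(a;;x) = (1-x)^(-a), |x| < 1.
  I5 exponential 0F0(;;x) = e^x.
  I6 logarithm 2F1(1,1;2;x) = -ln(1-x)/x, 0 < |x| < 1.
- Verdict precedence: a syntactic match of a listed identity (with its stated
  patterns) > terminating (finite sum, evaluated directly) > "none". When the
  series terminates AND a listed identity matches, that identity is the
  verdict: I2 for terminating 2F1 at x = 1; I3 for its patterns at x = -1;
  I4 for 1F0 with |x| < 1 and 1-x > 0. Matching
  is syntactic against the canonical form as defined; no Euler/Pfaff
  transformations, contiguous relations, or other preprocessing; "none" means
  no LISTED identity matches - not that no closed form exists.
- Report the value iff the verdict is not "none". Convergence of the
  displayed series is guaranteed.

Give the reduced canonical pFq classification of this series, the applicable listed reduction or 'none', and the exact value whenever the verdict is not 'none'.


x = -7/6 here; the reduced form reads 3F2, upper {-10, 1/3, 1}, lower {-5/2, 1/2}, C = 8/11. Verdict: terminating. With -10 upstairs the series is a 11-term polynomial sum; evaluated term by term. Its exact value is -1264825222364779439656/7552448235038421.

Structural cue: t_0 = 8/11 here, and the factorial ratio (prefactor 8/11) (k+a-1)!/(a-1)! is a rising factorial (a)_k.
Consecutive-term ratio: r(k) = (-7/6) * (k-10) (k+1/3) (k+1) / [(k-5/2) (k+1/2) (k+1)] - rational in k. x = (-7/6); t_0 = 8/11; negate the roots.


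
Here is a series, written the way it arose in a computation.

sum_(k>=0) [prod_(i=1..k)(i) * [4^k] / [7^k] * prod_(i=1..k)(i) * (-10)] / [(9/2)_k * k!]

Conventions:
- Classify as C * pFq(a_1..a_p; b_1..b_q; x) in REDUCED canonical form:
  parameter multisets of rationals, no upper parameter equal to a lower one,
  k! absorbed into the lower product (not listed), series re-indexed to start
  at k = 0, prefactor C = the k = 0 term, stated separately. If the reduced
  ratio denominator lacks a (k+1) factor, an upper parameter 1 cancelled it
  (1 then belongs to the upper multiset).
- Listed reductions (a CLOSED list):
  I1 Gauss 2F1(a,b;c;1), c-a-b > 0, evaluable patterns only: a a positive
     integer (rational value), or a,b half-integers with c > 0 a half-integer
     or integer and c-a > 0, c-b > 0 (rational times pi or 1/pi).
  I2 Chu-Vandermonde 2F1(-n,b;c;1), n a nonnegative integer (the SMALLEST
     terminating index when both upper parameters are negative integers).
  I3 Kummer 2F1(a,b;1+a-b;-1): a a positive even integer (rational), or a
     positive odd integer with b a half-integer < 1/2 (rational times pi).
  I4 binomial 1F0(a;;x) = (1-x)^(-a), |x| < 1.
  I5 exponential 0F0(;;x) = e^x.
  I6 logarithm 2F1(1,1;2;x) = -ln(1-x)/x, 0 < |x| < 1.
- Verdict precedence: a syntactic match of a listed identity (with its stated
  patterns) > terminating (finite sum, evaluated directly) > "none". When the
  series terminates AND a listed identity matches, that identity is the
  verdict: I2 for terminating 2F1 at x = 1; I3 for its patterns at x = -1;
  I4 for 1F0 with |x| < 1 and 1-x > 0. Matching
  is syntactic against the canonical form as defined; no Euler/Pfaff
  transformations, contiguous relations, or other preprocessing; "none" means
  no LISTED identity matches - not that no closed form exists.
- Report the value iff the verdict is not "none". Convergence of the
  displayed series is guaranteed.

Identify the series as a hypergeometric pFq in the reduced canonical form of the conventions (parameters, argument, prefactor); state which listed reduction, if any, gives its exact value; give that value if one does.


Prefactor -10, argument 4/7: 2F1 with upper {1, 1} over lower {9/2}. Verdict: none (x = 4/7): each listed identity misses the multisets {1, 1} ; {9/2}.

Structural cue: from the first term -10: the two geometric factors (C = -10, x = 4/7) combine into one argument.
Ratio: r(k) = (4/7) * (k+1) (k+1) / [(k+9/2) (k+1)] ; factor over Q: parameters, x = (4/7), and C = -10.


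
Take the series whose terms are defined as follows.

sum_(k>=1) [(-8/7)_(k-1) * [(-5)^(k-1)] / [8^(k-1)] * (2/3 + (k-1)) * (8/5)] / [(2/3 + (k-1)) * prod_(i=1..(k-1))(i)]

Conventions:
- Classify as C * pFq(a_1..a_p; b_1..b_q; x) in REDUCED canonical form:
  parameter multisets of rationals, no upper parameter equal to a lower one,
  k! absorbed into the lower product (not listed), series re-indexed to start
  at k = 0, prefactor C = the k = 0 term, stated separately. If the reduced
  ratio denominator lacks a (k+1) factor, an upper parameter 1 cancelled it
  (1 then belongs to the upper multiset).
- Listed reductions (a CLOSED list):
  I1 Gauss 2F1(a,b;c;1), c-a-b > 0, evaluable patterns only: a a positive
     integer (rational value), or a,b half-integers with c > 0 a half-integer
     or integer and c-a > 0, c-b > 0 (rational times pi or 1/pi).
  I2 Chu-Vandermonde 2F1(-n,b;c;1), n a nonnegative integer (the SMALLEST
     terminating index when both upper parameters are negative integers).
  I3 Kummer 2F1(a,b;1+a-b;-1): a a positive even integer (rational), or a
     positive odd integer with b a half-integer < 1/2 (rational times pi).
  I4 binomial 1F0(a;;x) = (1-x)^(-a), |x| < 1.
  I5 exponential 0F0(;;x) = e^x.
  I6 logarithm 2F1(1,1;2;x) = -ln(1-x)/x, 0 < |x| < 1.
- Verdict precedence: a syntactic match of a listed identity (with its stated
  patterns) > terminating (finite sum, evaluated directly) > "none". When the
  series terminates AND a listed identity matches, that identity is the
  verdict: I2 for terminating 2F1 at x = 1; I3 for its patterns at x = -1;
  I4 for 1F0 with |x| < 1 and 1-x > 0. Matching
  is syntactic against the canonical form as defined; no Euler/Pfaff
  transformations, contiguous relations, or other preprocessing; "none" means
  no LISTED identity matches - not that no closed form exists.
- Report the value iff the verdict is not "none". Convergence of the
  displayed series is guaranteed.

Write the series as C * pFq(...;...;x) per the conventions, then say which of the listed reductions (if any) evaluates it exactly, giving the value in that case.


Classification (C = 8/5): 1F0 with upper {-8/7}, lower {-}, argument x = -5/8. Verdict (x = -5/8): the I4 binomial reduction applies (the 1F0 binomial series: exponent 8/7, x = -5/8). Its exact value is (8/5) * (13/8)^(8/7).

The tell: x = (-5/8) and the product of the first k integers (C = 8/5) is k!.
Ratio: r(k) = (-5/8) * (k-8/7) / [(k+1)] ; factor over Q: parameters, x = (-5/8), and C = 8/5.


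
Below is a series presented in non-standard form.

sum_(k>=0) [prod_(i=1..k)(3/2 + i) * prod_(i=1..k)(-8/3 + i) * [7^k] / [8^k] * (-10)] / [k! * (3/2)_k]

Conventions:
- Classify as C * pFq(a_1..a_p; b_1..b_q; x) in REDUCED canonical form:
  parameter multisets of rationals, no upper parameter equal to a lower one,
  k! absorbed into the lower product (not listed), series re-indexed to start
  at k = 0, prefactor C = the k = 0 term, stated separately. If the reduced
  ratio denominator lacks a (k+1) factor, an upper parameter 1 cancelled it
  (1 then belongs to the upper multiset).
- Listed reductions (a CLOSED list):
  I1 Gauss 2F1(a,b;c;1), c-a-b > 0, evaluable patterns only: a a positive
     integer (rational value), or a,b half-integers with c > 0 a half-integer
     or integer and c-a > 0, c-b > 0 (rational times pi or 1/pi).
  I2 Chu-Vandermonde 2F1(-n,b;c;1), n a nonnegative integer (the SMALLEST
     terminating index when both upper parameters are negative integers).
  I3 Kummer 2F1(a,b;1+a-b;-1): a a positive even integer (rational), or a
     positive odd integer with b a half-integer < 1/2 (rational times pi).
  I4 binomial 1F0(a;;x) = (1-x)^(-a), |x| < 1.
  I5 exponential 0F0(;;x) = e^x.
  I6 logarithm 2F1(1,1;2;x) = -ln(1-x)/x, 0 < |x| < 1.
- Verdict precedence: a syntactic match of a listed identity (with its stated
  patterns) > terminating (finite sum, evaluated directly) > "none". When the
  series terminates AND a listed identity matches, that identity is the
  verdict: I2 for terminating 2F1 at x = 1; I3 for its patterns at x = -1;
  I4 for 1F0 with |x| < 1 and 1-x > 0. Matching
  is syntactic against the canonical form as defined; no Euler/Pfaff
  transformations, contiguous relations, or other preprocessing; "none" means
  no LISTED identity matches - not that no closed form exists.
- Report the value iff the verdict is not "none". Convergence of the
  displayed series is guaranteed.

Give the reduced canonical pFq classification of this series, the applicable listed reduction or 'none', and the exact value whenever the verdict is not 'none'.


Classification (C = -10): 2F1 with upper {-5/3, 5/2}, lower {3/2}, argument x = 7/8. Verdict: none. No listed pattern accepts 2F1(-5/3, 5/2; 3/2; 7/8).

Key observation: with t_0 = -10, the two geometric factors (C = -10, x = 7/8) combine into one argument.
Ratio: r(k) = (7/8) * (k-5/3) (k+5/2) / [(k+3/2) (k+1)] - rational; roots negated = parameters, x = (7/8), C = -10.


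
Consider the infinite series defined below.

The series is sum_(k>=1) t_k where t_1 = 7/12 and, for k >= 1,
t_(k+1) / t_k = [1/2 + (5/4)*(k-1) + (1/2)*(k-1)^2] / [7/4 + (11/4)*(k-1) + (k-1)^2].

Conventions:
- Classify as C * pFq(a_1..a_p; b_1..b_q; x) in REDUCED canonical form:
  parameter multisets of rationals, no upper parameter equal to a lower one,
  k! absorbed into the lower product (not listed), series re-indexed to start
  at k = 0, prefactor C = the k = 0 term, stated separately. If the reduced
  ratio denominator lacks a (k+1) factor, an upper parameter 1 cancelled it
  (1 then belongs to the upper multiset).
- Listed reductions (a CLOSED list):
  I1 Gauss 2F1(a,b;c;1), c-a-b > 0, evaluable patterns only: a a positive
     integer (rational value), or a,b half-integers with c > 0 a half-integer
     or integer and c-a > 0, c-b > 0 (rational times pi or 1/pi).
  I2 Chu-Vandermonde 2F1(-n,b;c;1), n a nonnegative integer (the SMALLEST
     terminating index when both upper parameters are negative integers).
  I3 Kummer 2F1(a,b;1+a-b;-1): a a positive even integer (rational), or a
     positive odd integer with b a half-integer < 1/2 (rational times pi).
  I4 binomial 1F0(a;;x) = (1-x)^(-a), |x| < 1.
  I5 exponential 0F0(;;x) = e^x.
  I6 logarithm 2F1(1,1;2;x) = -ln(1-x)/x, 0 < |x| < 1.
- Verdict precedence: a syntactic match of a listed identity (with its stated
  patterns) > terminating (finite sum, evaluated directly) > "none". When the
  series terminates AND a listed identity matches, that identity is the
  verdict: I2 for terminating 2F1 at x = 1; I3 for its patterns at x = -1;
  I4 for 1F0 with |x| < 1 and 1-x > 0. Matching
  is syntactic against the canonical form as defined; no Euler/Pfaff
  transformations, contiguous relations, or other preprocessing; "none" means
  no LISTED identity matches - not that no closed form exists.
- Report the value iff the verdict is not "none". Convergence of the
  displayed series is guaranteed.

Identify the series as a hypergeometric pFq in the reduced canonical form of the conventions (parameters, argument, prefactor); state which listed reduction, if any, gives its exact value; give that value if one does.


Canonical form: C = 7/12 times 2F1 with upper {1/2, 2}, lower {7/4}, x = 1/2. Verdict: no listed reduction: x = 1/2 and upper {1/2, 2} fail every I1-I6 pattern.

Structural cue: from the first term 7/12: factor the ratio over Q (C = 7/12, x = 1/2): negated roots = parameters.
Consecutive-term ratio: r(k) = (1/2) * (k+1/2) (k+2) / [(k+7/4) (k+1)] - rational; roots negated = parameters, x = (1/2), C = 7/12.


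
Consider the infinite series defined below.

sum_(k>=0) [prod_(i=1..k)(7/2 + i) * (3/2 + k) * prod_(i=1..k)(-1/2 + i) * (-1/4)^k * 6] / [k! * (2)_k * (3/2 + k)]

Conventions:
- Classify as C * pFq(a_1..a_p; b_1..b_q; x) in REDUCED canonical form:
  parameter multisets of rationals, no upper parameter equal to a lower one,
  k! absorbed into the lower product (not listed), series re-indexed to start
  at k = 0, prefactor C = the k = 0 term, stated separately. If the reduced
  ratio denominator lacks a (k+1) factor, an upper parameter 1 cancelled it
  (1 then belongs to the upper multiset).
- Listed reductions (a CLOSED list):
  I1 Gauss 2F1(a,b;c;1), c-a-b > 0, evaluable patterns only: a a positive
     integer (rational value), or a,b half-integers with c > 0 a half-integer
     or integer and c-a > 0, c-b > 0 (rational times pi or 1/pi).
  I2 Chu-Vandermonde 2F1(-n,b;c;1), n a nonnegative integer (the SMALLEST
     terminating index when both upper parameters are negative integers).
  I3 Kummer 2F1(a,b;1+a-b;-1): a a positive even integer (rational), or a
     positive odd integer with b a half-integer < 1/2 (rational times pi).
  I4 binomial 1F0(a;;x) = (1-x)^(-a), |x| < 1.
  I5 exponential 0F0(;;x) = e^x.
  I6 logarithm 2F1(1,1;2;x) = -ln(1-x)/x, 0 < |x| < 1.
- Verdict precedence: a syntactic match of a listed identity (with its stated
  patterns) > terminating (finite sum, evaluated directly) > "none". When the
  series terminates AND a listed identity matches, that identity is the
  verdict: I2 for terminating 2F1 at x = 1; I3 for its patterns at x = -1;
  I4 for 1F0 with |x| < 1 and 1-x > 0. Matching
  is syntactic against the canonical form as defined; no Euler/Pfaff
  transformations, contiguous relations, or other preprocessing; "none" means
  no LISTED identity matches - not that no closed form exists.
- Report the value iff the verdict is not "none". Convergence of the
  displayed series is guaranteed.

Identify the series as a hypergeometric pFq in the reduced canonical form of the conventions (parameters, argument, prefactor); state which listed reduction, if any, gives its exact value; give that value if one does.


The series (x = -1/4) is 2F1: upper {1/2, 9/2}, lower {2}, prefactor 6. Verdict: none. Every listed pattern misses the 2F1 form at -1/4, upper {1/2, 9/2}.

First insight: x = (-1/4) and k + 3/2 divides numerator and denominator alike; C = 6, x = -1/4 after cancelling.
Consecutive-term ratio: r(k) = (-1/4) * (k+1/2) (k+9/2) / [(k+2) (k+1)] ; factor over Q: parameters, x = (-1/4), and C = 6.
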